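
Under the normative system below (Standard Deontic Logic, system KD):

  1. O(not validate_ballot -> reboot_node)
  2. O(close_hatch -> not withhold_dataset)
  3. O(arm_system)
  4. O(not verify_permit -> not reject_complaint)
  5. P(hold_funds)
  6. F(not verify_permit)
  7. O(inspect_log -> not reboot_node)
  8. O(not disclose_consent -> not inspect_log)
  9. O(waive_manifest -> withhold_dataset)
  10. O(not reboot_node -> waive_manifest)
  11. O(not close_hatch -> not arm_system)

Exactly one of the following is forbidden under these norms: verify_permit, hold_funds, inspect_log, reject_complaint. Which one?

Premise 3 gives O(arm_system).
Premise 11, O(not close_hatch -> not arm_system), contraposes to O(arm_system -> close_hatch); with O(arm_system) we get O(close_hatch).
Applying K to premise 2 (O(close_hatch -> not withhold_dataset)) and O(close_hatch) yields O(not withhold_dataset).
Premise 9, O(waive_manifest -> withhold_dataset), contraposes to O(not withhold_dataset -> not waive_manifest); with O(not withhold_dataset) we get O(not waive_manifest).
Premise 10, O(not reboot_node -> waive_manifest), contraposes to O(not waive_manifest -> reboot_node); with O(not waive_manifest) we get O(reboot_node).
Premise 7 is O(inspect_log -> not reboot_node); contrapositively O(reboot_node -> not inspect_log). Since O(reboot_node) holds, K gives O(not inspect_log).
So O(not inspect_log) holds, i.e. inspect_log is forbidden. None of the other listed options is forbidden under the premises.

inspect_log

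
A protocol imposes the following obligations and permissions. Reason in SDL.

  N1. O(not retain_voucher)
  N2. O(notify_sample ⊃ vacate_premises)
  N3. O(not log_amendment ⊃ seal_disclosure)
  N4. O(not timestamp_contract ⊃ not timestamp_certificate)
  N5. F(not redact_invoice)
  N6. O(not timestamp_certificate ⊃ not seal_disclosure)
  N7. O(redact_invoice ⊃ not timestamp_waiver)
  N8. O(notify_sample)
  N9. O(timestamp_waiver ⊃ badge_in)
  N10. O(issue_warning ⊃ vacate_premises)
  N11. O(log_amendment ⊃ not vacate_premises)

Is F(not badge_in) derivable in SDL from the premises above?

No

Premise 9 is O(timestamp_waiver ⊃ badge_in), but O(timestamp_waiver) is not derivable from the premises, so it does not yield O(badge_in).
No other premise forces O(badge_in). An ideal world satisfying every premise can still have not badge_in true, so F(not badge_in) is not derivable.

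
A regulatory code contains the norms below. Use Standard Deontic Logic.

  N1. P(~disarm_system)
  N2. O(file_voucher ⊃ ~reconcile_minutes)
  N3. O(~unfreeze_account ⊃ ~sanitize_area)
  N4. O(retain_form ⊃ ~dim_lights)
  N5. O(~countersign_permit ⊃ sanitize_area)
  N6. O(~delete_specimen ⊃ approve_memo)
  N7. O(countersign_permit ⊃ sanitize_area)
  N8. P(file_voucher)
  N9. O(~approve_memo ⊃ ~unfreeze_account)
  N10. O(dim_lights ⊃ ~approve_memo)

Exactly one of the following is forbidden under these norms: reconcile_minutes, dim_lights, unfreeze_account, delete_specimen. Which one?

Premises 5 and 7 cover both cases: O(~countersign_permit ⊃ sanitize_area) and O(countersign_permit ⊃ sanitize_area). Since ~countersign_permit ∨ countersign_permit is a tautology, O(sanitize_area) follows.
Premise 3 is O(~unfreeze_account ⊃ ~sanitize_area); contrapositively O(sanitize_area ⊃ unfreeze_account). Since O(sanitize_area) holds, K gives O(unfreeze_account).
Premise 9, O(~approve_memo ⊃ ~unfreeze_account), contraposes to O(unfreeze_account ⊃ approve_memo); with O(unfreeze_account) we get O(approve_memo).
Premise 10 is O(dim_lights ⊃ ~approve_memo); contrapositively O(approve_memo ⊃ ~dim_lights). Since O(approve_memo) holds, K gives O(~dim_lights).
So O(~dim_lights) holds, i.e. dim_lights is forbidden. None of the other listed options is forbidden under the premises.

dim_lights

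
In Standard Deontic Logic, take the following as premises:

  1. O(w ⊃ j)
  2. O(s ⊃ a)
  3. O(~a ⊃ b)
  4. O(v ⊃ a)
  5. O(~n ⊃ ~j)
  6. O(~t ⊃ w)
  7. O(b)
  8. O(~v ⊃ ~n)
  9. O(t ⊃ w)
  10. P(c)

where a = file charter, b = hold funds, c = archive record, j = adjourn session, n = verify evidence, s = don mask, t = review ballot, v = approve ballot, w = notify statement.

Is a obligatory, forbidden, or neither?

Premises 6 and 9 are O(~t ⊃ w) and O(t ⊃ w); every ideal world satisfies ~t or t, so in either case w holds — hence O(w).
Applying K to premise 1 (O(w ⊃ j)) and O(w) yields O(j).
Premise 5, O(~n ⊃ ~j), contraposes to O(j ⊃ n); with O(j) we get O(n).
Premise 8, O(~v ⊃ ~n), contraposes to O(n ⊃ v); with O(n) we get O(v).
Applying K to premise 4 (O(v ⊃ a)) and O(v) yields O(a).
Premises 2, 3, 7, 10 do not contribute to this derivation.
Hence a is obligatory.

Obligatory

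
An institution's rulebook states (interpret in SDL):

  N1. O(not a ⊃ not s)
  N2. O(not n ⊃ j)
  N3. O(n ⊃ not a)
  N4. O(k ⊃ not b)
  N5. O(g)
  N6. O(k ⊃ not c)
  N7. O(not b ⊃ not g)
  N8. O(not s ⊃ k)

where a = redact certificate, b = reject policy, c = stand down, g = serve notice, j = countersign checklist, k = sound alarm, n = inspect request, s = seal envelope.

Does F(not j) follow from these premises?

From premise 5 we have O(g).
Premise 7 is O(not b ⊃ not g); contrapositively O(g ⊃ b). Since O(g) holds, K gives O(b).
Premise 4 is O(k ⊃ not b); contrapositively O(b ⊃ not k). Since O(b) holds, K gives O(not k).
Premise 8 is O(not s ⊃ k); contrapositively O(not k ⊃ s). Since O(not k) holds, K gives O(s).
Premise 1 is O(not a ⊃ not s); contrapositively O(s ⊃ a). Since O(s) holds, K gives O(a).
Premise 3, O(n ⊃ not a), contraposes to O(a ⊃ not n); with O(a) we get O(not n).
With premise 2, O(not n ⊃ j), the K-axiom yields O(j).
Premise 6 does not contribute to this derivation.
So O(j) holds, i.e. F(not j). The claim follows.

Yes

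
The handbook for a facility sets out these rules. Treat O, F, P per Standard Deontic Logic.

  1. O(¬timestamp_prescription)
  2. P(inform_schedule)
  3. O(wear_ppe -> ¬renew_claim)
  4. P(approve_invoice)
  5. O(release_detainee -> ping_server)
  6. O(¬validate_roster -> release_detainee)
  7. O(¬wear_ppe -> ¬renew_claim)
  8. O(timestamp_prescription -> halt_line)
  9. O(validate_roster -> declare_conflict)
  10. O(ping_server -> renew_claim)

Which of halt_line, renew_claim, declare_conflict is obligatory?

Premises 3 and 7 cover both cases: O(wear_ppe -> ¬renew_claim) and O(¬wear_ppe -> ¬renew_claim). Since wear_ppe ∨ ¬wear_ppe is a tautology, O(¬renew_claim) follows.
Premise 10 is O(ping_server -> renew_claim); contrapositively O(¬renew_claim -> ¬ping_server). Since O(¬renew_claim) holds, K gives O(¬ping_server).
The contrapositive of premise 5 (O(release_detainee -> ping_server)) is O(¬ping_server -> ¬release_detainee), and O(¬ping_server) is already established, so O(¬release_detainee).
Premise 6 is O(¬validate_roster -> release_detainee); contrapositively O(¬release_detainee -> validate_roster). Since O(¬release_detainee) holds, K gives O(validate_roster).
From O(validate_roster) and premise 9, O(validate_roster -> declare_conflict), we obtain O(declare_conflict).
So O(declare_conflict) holds — declare_conflict is obligatory. None of the other listed options is made obligatory by any chain of premises.

declare_conflict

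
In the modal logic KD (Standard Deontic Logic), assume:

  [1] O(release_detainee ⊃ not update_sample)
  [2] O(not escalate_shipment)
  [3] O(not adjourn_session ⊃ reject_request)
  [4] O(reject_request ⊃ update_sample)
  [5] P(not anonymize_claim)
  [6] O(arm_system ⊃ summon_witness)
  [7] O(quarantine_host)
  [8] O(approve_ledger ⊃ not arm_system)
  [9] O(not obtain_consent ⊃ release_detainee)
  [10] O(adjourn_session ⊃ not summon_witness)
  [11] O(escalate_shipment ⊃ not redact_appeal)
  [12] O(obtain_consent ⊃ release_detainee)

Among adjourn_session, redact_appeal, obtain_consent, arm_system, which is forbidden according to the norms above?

arm_system

Premises 12 and 9 cover both cases: O(obtain_consent ⊃ release_detainee) and O(not obtain_consent ⊃ release_detainee). Since obtain_consent ∨ not obtain_consent is a tautology, O(release_detainee) follows.
With premise 1, O(release_detainee ⊃ not update_sample), the K-axiom yields O(not update_sample).
Premise 4 is O(reject_request ⊃ update_sample); contrapositively O(not update_sample ⊃ not reject_request). Since O(not update_sample) holds, K gives O(not reject_request).
The contrapositive of premise 3 (O(not adjourn_session ⊃ reject_request)) is O(not reject_request ⊃ adjourn_session), and O(not reject_request) is already established, so O(adjourn_session).
Applying K to premise 10 (O(adjourn_session ⊃ not summon_witness)) and O(adjourn_session) yields O(not summon_witness).
Premise 6, O(arm_system ⊃ summon_witness), contraposes to O(not summon_witness ⊃ not arm_system); with O(not summon_witness) we get O(not arm_system).
So O(not arm_system) holds, i.e. arm_system is forbidden. None of the other listed options is forbidden under the premises.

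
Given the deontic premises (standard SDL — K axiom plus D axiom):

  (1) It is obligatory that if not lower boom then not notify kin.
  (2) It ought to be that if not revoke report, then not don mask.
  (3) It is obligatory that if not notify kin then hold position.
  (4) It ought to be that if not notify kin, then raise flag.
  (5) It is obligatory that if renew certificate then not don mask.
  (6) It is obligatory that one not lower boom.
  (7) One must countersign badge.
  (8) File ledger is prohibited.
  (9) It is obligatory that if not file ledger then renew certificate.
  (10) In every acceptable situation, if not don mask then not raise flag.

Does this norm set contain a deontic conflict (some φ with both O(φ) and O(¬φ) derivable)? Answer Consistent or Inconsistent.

Inconsistent

F(file_ledger) at premise 8 means O(¬file_ledger).
With premise 9, O(¬file_ledger → renew_certificate), the K-axiom yields O(renew_certificate).
With premise 5, O(renew_certificate → ¬don_mask), the K-axiom yields O(¬don_mask).
Premise 10 is O(¬don_mask → ¬raise_flag); since O(¬don_mask), deontic closure gives O(¬raise_flag).
Premise 4, O(¬notify_kin → raise_flag), contraposes to O(¬raise_flag → notify_kin); with O(¬raise_flag) we get O(notify_kin).
Premise 1, O(¬lower_boom → ¬notify_kin), contraposes to O(notify_kin → lower_boom); with O(notify_kin) we get O(lower_boom).
Yet premise 6 states O(¬lower_boom).
We now have both O(lower_boom) and O(¬lower_boom) — lower_boom is simultaneously obligatory and forbidden, violating the D-axiom.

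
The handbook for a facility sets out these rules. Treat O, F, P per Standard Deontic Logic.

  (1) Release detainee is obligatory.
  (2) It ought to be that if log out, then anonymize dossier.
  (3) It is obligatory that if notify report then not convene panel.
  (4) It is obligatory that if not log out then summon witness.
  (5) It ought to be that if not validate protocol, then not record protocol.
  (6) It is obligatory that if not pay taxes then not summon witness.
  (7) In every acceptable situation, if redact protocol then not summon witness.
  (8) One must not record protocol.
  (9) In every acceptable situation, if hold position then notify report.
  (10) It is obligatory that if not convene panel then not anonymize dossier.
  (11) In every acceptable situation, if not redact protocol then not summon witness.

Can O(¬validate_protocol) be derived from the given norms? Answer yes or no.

No

Premise 5 is O(¬validate_protocol → ¬record_protocol); even if O(¬record_protocol) held, inferring O(¬validate_protocol) would be affirming the consequent — invalid.
No other premise forces O(¬validate_protocol). An ideal world satisfying every premise can still have ¬validate_protocol false, so O(¬validate_protocol) is not derivable.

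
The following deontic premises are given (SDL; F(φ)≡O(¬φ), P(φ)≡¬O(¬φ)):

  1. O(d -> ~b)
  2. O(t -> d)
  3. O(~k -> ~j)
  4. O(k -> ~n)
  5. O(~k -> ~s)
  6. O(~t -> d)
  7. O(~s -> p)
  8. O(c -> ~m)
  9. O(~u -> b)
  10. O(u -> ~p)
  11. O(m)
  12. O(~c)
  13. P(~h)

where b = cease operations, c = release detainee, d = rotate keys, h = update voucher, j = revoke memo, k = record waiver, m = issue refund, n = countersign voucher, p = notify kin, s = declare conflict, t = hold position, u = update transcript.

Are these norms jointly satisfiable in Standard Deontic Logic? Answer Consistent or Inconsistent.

Premise 8 is O(c -> ~m), but O(c) is not derivable from the premises, so it does not yield O(~m).
So O(~m) is not derivable, and the apparent clash with O(m) does not arise.
A world satisfying every obligation exists (e.g. b=false, c=false, d=true, h=false, j=false, k=true, m=true, n=false, p=false, s=true, t=false, u=true); no atom is both obligatory and forbidden, so the set is consistent.

Consistent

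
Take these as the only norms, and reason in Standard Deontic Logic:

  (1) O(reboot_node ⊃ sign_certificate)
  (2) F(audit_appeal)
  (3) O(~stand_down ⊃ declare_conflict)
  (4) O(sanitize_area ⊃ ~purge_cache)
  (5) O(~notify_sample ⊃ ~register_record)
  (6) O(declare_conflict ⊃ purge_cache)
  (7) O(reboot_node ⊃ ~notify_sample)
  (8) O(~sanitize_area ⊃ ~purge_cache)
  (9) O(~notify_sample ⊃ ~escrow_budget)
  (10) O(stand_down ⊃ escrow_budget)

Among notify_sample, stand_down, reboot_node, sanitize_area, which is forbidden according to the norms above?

By case analysis on sanitize_area: premise 4 gives O(sanitize_area ⊃ ~purge_cache) and premise 8 gives O(~sanitize_area ⊃ ~purge_cache), so O(~purge_cache) either way.
Premise 6 is O(declare_conflict ⊃ purge_cache); contrapositively O(~purge_cache ⊃ ~declare_conflict). Since O(~purge_cache) holds, K gives O(~declare_conflict).
Premise 3, O(~stand_down ⊃ declare_conflict), contraposes to O(~declare_conflict ⊃ stand_down); with O(~declare_conflict) we get O(stand_down).
Premise 10 is O(stand_down ⊃ escrow_budget); since O(stand_down), deontic closure gives O(escrow_budget).
Premise 9, O(~notify_sample ⊃ ~escrow_budget), contraposes to O(escrow_budget ⊃ notify_sample); with O(escrow_budget) we get O(notify_sample).
Premise 7 is O(reboot_node ⊃ ~notify_sample); contrapositively O(notify_sample ⊃ ~reboot_node). Since O(notify_sample) holds, K gives O(~reboot_node).
So O(~reboot_node) holds, i.e. reboot_node is forbidden. None of the other listed options is forbidden under the premises.

reboot_node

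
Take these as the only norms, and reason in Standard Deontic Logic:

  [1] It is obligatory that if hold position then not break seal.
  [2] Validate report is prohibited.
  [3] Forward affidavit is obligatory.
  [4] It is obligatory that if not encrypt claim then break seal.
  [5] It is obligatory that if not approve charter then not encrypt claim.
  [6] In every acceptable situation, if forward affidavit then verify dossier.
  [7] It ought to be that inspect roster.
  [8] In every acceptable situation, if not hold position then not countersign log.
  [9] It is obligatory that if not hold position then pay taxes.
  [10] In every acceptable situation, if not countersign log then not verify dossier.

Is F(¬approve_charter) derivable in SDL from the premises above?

Yes

From premise 3 we have O(forward_affidavit).
From O(forward_affidavit) and premise 6, O(forward_affidavit → verify_dossier), we obtain O(verify_dossier).
Premise 10, O(¬countersign_log → ¬verify_dossier), contraposes to O(verify_dossier → countersign_log); with O(verify_dossier) we get O(countersign_log).
Premise 8 is O(¬hold_position → ¬countersign_log); contrapositively O(countersign_log → hold_position). Since O(countersign_log) holds, K gives O(hold_position).
From O(hold_position) and premise 1, O(hold_position → ¬break_seal), we obtain O(¬break_seal).
The contrapositive of premise 4 (O(¬encrypt_claim → break_seal)) is O(¬break_seal → encrypt_claim), and O(¬break_seal) is already established, so O(encrypt_claim).
Premise 5, O(¬approve_charter → ¬encrypt_claim), contraposes to O(encrypt_claim → approve_charter); with O(encrypt_claim) we get O(approve_charter).
Premises 2, 7, 9 do not contribute to this derivation.
So O(approve_charter) holds, i.e. F(¬approve_charter). The claim follows.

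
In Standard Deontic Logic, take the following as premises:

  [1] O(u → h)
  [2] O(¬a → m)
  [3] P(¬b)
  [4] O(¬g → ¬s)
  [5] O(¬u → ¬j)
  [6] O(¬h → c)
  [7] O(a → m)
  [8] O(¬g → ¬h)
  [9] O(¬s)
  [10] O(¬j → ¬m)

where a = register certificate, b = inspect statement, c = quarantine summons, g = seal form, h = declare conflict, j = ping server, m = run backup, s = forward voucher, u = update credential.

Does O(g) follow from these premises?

Premises 7 and 2 cover both cases: O(a → m) and O(¬a → m). Since a ∨ ¬a is a tautology, O(m) follows.
Premise 10 is O(¬j → ¬m); contrapositively O(m → j). Since O(m) holds, K gives O(j).
Premise 5 is O(¬u → ¬j); contrapositively O(j → u). Since O(j) holds, K gives O(u).
Applying K to premise 1 (O(u → h)) and O(u) yields O(h).
Premise 8, O(¬g → ¬h), contraposes to O(h → g); with O(h) we get O(g).
Premises 3, 4, 6, 9 do not contribute to this derivation.
So O(g) follows.

Yes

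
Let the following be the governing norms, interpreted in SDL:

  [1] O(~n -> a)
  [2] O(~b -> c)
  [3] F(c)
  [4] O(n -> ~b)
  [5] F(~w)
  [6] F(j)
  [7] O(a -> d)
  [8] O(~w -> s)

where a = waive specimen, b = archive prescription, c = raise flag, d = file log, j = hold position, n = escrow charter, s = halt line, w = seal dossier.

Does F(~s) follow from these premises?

Premise 8 is O(~w -> s), but O(~w) is not derivable from the premises, so it does not yield O(s).
No other premise forces O(s). An ideal world satisfying every premise can still have ~s true, so F(~s) is not derivable.

No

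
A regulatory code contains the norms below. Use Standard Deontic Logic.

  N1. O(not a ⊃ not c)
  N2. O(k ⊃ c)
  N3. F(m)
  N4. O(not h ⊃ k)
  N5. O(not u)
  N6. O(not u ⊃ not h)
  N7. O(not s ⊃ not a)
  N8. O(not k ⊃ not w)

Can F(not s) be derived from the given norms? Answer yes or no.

Premise 5 gives O(not u).
With premise 6, O(not u ⊃ not h), the K-axiom yields O(not h).
Premise 4 is O(not h ⊃ k); since O(not h), deontic closure gives O(k).
From O(k) and premise 2, O(k ⊃ c), we obtain O(c).
Premise 1, O(not a ⊃ not c), contraposes to O(c ⊃ a); with O(c) we get O(a).
The contrapositive of premise 7 (O(not s ⊃ not a)) is O(a ⊃ s), and O(a) is already established, so O(s).
Premises 3, 8 do not contribute to this derivation.
So O(s) holds, i.e. F(not s). The claim follows.

Yes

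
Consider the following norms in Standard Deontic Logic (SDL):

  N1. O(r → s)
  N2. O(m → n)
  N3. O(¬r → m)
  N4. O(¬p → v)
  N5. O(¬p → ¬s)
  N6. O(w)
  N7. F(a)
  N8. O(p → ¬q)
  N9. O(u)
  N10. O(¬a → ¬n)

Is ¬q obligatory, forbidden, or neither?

F(a) at premise 7 means O(¬a).
From O(¬a) and premise 10, O(¬a → ¬n), we obtain O(¬n).
The contrapositive of premise 2 (O(m → n)) is O(¬n → ¬m), and O(¬n) is already established, so O(¬m).
The contrapositive of premise 3 (O(¬r → m)) is O(¬m → r), and O(¬m) is already established, so O(r).
With premise 1, O(r → s), the K-axiom yields O(s).
Premise 5, O(¬p → ¬s), contraposes to O(s → p); with O(s) we get O(p).
Applying K to premise 8 (O(p → ¬q)) and O(p) yields O(¬q).
Premises 4, 6, 9 do not contribute to this derivation.
Hence ¬q is obligatory.

Obligatory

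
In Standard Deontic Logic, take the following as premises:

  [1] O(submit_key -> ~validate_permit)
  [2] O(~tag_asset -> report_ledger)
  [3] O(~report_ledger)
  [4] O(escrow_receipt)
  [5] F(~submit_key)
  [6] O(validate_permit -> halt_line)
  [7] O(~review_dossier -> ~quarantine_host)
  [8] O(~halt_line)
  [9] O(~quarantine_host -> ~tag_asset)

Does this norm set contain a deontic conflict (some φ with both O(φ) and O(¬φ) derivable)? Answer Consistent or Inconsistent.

Premise 6 is O(validate_permit -> halt_line), but O(validate_permit) is not derivable from the premises, so it does not yield O(halt_line).
So O(halt_line) is not derivable, and the apparent clash with O(~halt_line) does not arise.
A world satisfying every obligation exists (e.g. escrow_receipt=true, halt_line=false, quarantine_host=true, report_ledger=false, review_dossier=true, submit_key=true, tag_asset=true, validate_permit=false); no atom is both obligatory and forbidden, so the set is consistent.

Consistent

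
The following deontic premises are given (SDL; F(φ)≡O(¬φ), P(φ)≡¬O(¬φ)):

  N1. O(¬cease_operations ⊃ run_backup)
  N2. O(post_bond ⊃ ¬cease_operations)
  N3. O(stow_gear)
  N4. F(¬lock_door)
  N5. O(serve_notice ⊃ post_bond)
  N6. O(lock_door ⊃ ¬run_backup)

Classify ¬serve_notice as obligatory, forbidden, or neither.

Obligatory

Premise 4 is F(¬lock_door), i.e. O(lock_door).
Premise 6 is O(lock_door ⊃ ¬run_backup); since O(lock_door), deontic closure gives O(¬run_backup).
Premise 1 is O(¬cease_operations ⊃ run_backup); contrapositively O(¬run_backup ⊃ cease_operations). Since O(¬run_backup) holds, K gives O(cease_operations).
Premise 2 is O(post_bond ⊃ ¬cease_operations); contrapositively O(cease_operations ⊃ ¬post_bond). Since O(cease_operations) holds, K gives O(¬post_bond).
Premise 5 is O(serve_notice ⊃ post_bond); contrapositively O(¬post_bond ⊃ ¬serve_notice). Since O(¬post_bond) holds, K gives O(¬serve_notice).
Premise 3 does not contribute to this derivation.
Hence ¬serve_notice is obligatory.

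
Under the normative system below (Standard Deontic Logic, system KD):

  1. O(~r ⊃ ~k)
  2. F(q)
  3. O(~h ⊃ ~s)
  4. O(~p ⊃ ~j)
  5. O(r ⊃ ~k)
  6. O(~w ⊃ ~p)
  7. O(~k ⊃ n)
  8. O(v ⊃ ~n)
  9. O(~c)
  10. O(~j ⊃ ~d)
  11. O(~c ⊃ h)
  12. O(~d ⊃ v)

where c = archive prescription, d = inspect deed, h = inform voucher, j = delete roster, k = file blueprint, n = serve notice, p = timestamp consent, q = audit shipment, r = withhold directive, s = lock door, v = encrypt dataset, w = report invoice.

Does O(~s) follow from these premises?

Premise 3 is O(~h ⊃ ~s), but O(~h) is not derivable from the premises, so it does not yield O(~s).
No other premise forces O(~s). An ideal world satisfying every premise can still have ~s false, so O(~s) is not derivable.

No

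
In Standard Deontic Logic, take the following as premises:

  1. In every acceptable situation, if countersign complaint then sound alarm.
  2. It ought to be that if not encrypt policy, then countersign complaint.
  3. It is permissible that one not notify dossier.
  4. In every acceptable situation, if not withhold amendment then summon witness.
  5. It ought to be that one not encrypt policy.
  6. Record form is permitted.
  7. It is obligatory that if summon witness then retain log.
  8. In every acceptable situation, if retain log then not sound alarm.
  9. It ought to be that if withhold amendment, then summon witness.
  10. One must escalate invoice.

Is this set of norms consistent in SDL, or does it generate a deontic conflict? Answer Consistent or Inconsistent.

Inconsistent

By case analysis on withhold_amendment: premise 9 gives O(withhold_amendment → summon_witness) and premise 4 gives O(¬withhold_amendment → summon_witness), so O(summon_witness) either way.
From O(summon_witness) and premise 7, O(summon_witness → retain_log), we obtain O(retain_log).
From O(retain_log) and premise 8, O(retain_log → ¬sound_alarm), we obtain O(¬sound_alarm).
Premise 1 is O(countersign_complaint → sound_alarm); contrapositively O(¬sound_alarm → ¬countersign_complaint). Since O(¬sound_alarm) holds, K gives O(¬countersign_complaint).
Premise 2, O(¬encrypt_policy → countersign_complaint), contraposes to O(¬countersign_complaint → encrypt_policy); with O(¬countersign_complaint) we get O(encrypt_policy).
Yet premise 5 states O(¬encrypt_policy).
We now have both O(encrypt_policy) and O(¬encrypt_policy) — encrypt_policy is simultaneously obligatory and forbidden, violating the D-axiom.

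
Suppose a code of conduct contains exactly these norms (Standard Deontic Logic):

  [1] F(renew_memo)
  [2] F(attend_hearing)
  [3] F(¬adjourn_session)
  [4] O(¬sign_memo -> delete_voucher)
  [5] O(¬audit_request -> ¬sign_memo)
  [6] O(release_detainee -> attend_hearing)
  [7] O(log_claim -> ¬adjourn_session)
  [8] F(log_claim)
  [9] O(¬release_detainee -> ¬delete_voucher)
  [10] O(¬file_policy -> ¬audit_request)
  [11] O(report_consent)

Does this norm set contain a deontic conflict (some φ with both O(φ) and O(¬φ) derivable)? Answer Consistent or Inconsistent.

Premise 7 is O(log_claim -> ¬adjourn_session), but O(log_claim) is not derivable from the premises, so it does not yield O(¬adjourn_session).
So O(¬adjourn_session) is not derivable, and the apparent clash with O(adjourn_session) does not arise.
A world satisfying every obligation exists (e.g. adjourn_session=true, attend_hearing=false, audit_request=true, delete_voucher=false, file_policy=true, log_claim=false, release_detainee=false, renew_memo=false, report_consent=true, sign_memo=true); no atom is both obligatory and forbidden, so the set is consistent.

Consistent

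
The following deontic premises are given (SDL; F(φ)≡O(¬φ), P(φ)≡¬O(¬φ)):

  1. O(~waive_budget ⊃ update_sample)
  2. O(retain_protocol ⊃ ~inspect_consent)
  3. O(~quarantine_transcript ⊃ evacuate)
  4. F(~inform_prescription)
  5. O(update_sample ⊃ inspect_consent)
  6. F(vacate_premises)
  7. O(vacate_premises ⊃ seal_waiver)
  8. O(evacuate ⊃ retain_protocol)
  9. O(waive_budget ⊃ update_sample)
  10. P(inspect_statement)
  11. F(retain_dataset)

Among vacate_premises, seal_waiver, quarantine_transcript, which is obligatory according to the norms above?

quarantine_transcript

Premises 9 and 1 are O(waive_budget ⊃ update_sample) and O(~waive_budget ⊃ update_sample); every ideal world satisfies waive_budget or ~waive_budget, so in either case update_sample holds — hence O(update_sample).
With premise 5, O(update_sample ⊃ inspect_consent), the K-axiom yields O(inspect_consent).
Premise 2, O(retain_protocol ⊃ ~inspect_consent), contraposes to O(inspect_consent ⊃ ~retain_protocol); with O(inspect_consent) we get O(~retain_protocol).
The contrapositive of premise 8 (O(evacuate ⊃ retain_protocol)) is O(~retain_protocol ⊃ ~evacuate), and O(~retain_protocol) is already established, so O(~evacuate).
Premise 3, O(~quarantine_transcript ⊃ evacuate), contraposes to O(~evacuate ⊃ quarantine_transcript); with O(~evacuate) we get O(quarantine_transcript).
So O(quarantine_transcript) holds — quarantine_transcript is obligatory. None of the other listed options is made obligatory by any chain of premises.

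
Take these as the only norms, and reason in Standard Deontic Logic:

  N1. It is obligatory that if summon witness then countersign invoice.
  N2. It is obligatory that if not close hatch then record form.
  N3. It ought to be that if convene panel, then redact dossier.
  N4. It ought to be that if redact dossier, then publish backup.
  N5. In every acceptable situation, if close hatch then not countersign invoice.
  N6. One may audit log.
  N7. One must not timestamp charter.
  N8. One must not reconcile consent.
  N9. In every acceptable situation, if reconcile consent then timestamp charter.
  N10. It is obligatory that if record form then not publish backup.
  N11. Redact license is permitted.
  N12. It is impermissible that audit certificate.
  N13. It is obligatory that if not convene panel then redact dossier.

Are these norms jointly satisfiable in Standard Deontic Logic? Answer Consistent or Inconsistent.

Consistent

Premise 9 is O(reconcile_consent → timestamp_charter), but O(reconcile_consent) is not derivable from the premises, so it does not yield O(timestamp_charter).
So O(timestamp_charter) is not derivable, and the apparent clash with O(¬timestamp_charter) does not arise.
A world satisfying every obligation exists (e.g. audit_certificate=false, audit_log=false, close_hatch=true, convene_panel=false, countersign_invoice=false, publish_backup=true, reconcile_consent=false, record_form=false, redact_dossier=true, redact_license=false, summon_witness=false, timestamp_charter=false); no atom is both obligatory and forbidden, so the set is consistent.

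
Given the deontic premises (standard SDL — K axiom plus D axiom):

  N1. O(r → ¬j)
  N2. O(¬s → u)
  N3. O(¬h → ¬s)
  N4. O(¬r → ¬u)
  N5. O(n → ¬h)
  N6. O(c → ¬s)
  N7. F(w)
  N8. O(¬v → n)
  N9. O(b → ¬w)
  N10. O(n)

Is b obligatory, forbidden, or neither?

Neither

Premise 9 is O(b → ¬w); even if O(¬w) held, inferring O(b) would be affirming the consequent — invalid.
No premise or chain of K-axiom applications forces O(b), and none forces O(¬b). So b is neither obligatory nor forbidden under these norms.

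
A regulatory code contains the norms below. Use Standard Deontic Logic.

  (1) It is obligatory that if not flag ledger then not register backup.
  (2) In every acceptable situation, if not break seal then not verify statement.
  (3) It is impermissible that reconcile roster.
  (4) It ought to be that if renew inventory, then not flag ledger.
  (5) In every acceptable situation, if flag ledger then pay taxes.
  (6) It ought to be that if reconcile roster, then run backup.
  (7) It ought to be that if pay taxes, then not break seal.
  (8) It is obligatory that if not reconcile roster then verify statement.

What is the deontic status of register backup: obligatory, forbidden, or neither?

Forbidden

F(reconcile_roster) at premise 3 means O(¬reconcile_roster).
From O(¬reconcile_roster) and premise 8, O(¬reconcile_roster → verify_statement), we obtain O(verify_statement).
The contrapositive of premise 2 (O(¬break_seal → ¬verify_statement)) is O(verify_statement → break_seal), and O(verify_statement) is already established, so O(break_seal).
Premise 7, O(pay_taxes → ¬break_seal), contraposes to O(break_seal → ¬pay_taxes); with O(break_seal) we get O(¬pay_taxes).
Premise 5 is O(flag_ledger → pay_taxes); contrapositively O(¬pay_taxes → ¬flag_ledger). Since O(¬pay_taxes) holds, K gives O(¬flag_ledger).
From O(¬flag_ledger) and premise 1, O(¬flag_ledger → ¬register_backup), we obtain O(¬register_backup).
Premises 4, 6 do not contribute to this derivation.
Thus O(¬register_backup), which is F(register_backup): register_backup is forbidden.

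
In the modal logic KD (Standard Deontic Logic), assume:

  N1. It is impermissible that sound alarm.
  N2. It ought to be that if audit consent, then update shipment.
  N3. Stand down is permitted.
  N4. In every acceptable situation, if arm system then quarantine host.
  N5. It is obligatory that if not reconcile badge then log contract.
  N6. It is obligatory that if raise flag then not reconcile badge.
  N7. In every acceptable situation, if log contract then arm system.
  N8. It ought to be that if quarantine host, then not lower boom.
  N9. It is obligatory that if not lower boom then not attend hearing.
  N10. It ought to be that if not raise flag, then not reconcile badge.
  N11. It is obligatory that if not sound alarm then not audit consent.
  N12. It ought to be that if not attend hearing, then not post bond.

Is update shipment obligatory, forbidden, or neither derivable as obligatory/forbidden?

Neither

Premise 2 is O(audit_consent → update_shipment), but O(audit_consent) is not derivable from the premises, so it does not yield O(update_shipment).
No premise or chain of K-axiom applications forces O(update_shipment), and none forces O(¬update_shipment). So update_shipment is neither obligatory nor forbidden under these norms.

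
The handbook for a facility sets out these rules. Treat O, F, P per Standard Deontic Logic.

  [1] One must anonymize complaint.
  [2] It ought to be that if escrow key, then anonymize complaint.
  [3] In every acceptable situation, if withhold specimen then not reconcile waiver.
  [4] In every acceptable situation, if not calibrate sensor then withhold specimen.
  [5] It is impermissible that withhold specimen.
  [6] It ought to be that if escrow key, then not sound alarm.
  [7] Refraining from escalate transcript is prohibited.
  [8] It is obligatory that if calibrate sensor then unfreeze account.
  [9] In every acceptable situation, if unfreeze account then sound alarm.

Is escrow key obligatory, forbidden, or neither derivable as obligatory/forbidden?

Forbidden

Premise 5, F(withhold_specimen), is equivalent to O(¬withhold_specimen).
Premise 4 is O(¬calibrate_sensor → withhold_specimen); contrapositively O(¬withhold_specimen → calibrate_sensor). Since O(¬withhold_specimen) holds, K gives O(calibrate_sensor).
With premise 8, O(calibrate_sensor → unfreeze_account), the K-axiom yields O(unfreeze_account).
Applying K to premise 9 (O(unfreeze_account → sound_alarm)) and O(unfreeze_account) yields O(sound_alarm).
Premise 6 is O(escrow_key → ¬sound_alarm); contrapositively O(sound_alarm → ¬escrow_key). Since O(sound_alarm) holds, K gives O(¬escrow_key).
Premises 1, 2, 3, 7 do not contribute to this derivation.
Thus O(¬escrow_key), which is F(escrow_key): escrow_key is forbidden.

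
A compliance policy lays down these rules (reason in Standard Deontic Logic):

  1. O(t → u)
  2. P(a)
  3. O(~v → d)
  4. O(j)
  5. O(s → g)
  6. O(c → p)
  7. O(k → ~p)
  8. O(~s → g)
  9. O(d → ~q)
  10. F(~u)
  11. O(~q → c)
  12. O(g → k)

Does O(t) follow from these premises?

No

Premise 1 is O(t → u); even if O(u) held, inferring O(t) would be affirming the consequent — invalid.
No other premise forces O(t). An ideal world satisfying every premise can still have t false, so O(t) is not derivable.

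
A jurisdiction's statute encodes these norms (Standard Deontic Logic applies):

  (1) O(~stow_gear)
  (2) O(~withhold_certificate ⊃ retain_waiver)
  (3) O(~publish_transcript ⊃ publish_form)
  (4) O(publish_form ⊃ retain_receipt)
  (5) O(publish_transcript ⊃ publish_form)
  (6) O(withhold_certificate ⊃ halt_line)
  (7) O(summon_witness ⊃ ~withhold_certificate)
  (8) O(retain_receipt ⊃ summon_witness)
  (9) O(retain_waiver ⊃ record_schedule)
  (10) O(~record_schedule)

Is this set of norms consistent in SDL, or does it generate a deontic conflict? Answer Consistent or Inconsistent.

Inconsistent

By case analysis on ~publish_transcript: premise 3 gives O(~publish_transcript ⊃ publish_form) and premise 5 gives O(publish_transcript ⊃ publish_form), so O(publish_form) either way.
Applying K to premise 4 (O(publish_form ⊃ retain_receipt)) and O(publish_form) yields O(retain_receipt).
Premise 8 is O(retain_receipt ⊃ summon_witness); since O(retain_receipt), deontic closure gives O(summon_witness).
With premise 7, O(summon_witness ⊃ ~withhold_certificate), the K-axiom yields O(~withhold_certificate).
Applying K to premise 2 (O(~withhold_certificate ⊃ retain_waiver)) and O(~withhold_certificate) yields O(retain_waiver).
Applying K to premise 9 (O(retain_waiver ⊃ record_schedule)) and O(retain_waiver) yields O(record_schedule).
Yet premise 10 states O(~record_schedule).
We now have both O(record_schedule) and O(~record_schedule) — record_schedule is simultaneously obligatory and forbidden, violating the D-axiom.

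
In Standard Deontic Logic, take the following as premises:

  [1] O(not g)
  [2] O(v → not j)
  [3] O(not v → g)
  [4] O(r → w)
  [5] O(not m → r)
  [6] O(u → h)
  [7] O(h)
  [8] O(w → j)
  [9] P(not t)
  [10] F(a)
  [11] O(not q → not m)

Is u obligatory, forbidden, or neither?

Premise 6 is O(u → h); even if O(h) held, inferring O(u) would be affirming the consequent — invalid.
No premise or chain of K-axiom applications forces O(u), and none forces O(not u). So u is neither obligatory nor forbidden under these norms.

Neither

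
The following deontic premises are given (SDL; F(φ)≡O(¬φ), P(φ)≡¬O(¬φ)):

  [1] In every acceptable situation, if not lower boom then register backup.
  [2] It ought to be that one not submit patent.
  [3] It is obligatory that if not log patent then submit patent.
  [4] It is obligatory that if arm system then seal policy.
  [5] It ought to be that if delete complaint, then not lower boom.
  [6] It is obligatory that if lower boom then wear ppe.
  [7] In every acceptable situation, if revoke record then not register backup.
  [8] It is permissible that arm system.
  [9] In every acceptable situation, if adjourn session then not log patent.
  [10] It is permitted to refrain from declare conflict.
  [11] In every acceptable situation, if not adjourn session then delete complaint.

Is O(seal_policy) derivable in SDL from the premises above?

No

Premise 4 is O(arm_system → seal_policy), but O(arm_system) is not derivable from the premises (the permission P(arm_system) asserts only ¬O(¬arm_system), not O(arm_system)), so it does not yield O(seal_policy).
No other premise forces O(seal_policy). An ideal world satisfying every premise can still have seal_policy false, so O(seal_policy) is not derivable.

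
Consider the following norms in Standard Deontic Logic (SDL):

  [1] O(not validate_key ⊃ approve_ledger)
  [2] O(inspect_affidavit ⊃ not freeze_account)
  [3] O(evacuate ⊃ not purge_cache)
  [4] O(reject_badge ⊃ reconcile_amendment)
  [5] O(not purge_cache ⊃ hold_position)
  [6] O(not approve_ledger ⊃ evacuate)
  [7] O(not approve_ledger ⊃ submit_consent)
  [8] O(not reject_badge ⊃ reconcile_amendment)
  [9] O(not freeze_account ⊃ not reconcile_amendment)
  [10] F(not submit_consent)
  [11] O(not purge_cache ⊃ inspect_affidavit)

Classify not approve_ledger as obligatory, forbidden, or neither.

Forbidden

Premises 8 and 4 are O(not reject_badge ⊃ reconcile_amendment) and O(reject_badge ⊃ reconcile_amendment); every ideal world satisfies not reject_badge or reject_badge, so in either case reconcile_amendment holds — hence O(reconcile_amendment).
The contrapositive of premise 9 (O(not freeze_account ⊃ not reconcile_amendment)) is O(reconcile_amendment ⊃ freeze_account), and O(reconcile_amendment) is already established, so O(freeze_account).
The contrapositive of premise 2 (O(inspect_affidavit ⊃ not freeze_account)) is O(freeze_account ⊃ not inspect_affidavit), and O(freeze_account) is already established, so O(not inspect_affidavit).
The contrapositive of premise 11 (O(not purge_cache ⊃ inspect_affidavit)) is O(not inspect_affidavit ⊃ purge_cache), and O(not inspect_affidavit) is already established, so O(purge_cache).
Premise 3, O(evacuate ⊃ not purge_cache), contraposes to O(purge_cache ⊃ not evacuate); with O(purge_cache) we get O(not evacuate).
Premise 6, O(not approve_ledger ⊃ evacuate), contraposes to O(not evacuate ⊃ approve_ledger); with O(not evacuate) we get O(approve_ledger).
Premises 1, 5, 7, 10 do not contribute to this derivation.
Thus O(approve_ledger), which is F(not approve_ledger): not approve_ledger is forbidden.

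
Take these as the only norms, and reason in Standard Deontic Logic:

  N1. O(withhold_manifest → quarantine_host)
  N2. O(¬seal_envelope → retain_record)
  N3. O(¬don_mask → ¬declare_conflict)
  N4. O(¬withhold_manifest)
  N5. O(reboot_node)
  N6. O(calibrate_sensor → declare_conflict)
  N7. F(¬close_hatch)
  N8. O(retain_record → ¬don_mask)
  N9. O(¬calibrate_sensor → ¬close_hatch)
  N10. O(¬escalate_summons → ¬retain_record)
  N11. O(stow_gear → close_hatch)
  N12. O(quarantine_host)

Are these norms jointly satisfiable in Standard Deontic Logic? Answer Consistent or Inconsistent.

Consistent

Premise 1 is O(withhold_manifest → quarantine_host); even if O(quarantine_host) held, inferring O(withhold_manifest) would be affirming the consequent — invalid.
So O(withhold_manifest) is not derivable, and the apparent clash with O(¬withhold_manifest) does not arise.
A world satisfying every obligation exists (e.g. calibrate_sensor=true, close_hatch=true, declare_conflict=true, don_mask=true, escalate_summons=false, quarantine_host=true, reboot_node=true, retain_record=false, seal_envelope=true, stow_gear=false, withhold_manifest=false); no atom is both obligatory and forbidden, so the set is consistent.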